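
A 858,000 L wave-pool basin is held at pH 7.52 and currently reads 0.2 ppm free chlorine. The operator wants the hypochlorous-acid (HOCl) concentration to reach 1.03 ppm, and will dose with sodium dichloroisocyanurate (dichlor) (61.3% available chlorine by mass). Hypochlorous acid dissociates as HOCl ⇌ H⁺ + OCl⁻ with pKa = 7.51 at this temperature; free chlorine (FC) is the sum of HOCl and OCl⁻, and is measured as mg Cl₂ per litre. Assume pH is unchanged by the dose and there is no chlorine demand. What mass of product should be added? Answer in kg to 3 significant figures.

2.64 kg

[OCl⁻]/[HOCl] = 10^(pH − pKa) = 10^(7.52 − 7.51) = 1.023; fraction as HOCl = 1/(1 + 1.023) = 0.4942.
Free chlorine required for 1.03 ppm HOCl: 1.03 / 0.4942 = 2.084 ppm.
FC to add: 2.084 − 0.2 = 1.884 mg/L as Cl₂.
Cl₂ equivalent: 1.884 mg/L × 858,000 L = 1616 g.
Product at 61.3% available Cl: 1616 / 0.613 = 2637 g.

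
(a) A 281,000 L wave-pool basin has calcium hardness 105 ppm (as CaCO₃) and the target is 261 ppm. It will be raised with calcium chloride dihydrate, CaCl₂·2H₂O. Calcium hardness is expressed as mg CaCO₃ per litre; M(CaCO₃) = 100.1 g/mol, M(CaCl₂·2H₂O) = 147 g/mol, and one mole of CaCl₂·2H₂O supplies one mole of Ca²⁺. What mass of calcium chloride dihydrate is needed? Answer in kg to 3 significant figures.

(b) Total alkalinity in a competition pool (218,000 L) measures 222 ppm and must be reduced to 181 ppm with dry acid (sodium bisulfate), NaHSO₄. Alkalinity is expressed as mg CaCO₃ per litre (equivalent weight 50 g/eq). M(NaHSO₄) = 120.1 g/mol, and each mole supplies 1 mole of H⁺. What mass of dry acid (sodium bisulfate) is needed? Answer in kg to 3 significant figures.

(a) Hardness to add: (261 − 105) = 156 mg/L as CaCO₃ × 281,000 L = 43,840 g as CaCO₃.
(a) Moles of Ca²⁺ (1 mol Ca²⁺ ≡ 1 mol CaCO₃): 43,840 / 100.1 g/mol = 437.9 mol.
(a) Mass of CaCl₂·2H₂O: 437.9 × 147 = 64,370 g.

(b) Alkalinity to neutralize: (222 − 181) = 41 mg/L as CaCO₃ × 218,000 L = 8938 g as CaCO₃.
(b) Equivalents of H⁺ required: 8938 ÷ 50 g/eq = 178.8 eq = 178.8 mol NaHSO₄.
(b) Mass of NaHSO₄: 178.8 × 120.1 = 21,470 g.

(a) 64.4 kg; (b) 21.5 kg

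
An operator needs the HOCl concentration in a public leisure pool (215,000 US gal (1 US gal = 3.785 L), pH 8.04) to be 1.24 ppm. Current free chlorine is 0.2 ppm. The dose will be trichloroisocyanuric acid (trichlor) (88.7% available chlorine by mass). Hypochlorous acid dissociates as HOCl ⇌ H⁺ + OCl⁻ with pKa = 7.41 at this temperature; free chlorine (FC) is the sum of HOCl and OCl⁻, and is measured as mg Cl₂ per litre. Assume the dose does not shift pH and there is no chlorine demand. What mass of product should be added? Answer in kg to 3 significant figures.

5.81 kg

Volume: 215,000 US gal × 3.785 L/gal = 813,775 L.
[OCl⁻]/[HOCl] = 10^(pH − pKa) = 10^(8.04 − 7.41) = 4.266; fraction as HOCl = 1/(1 + 4.266) = 0.1899.
Free chlorine required for 1.24 ppm HOCl: 1.24 / 0.1899 = 6.53 ppm.
FC to add: 6.53 − 0.2 = 6.33 mg/L as Cl₂.
Cl₂ equivalent: 6.33 mg/L × 813,775 L = 5151 g.
Product at 88.7% available Cl: 5151 / 0.887 = 5807 g.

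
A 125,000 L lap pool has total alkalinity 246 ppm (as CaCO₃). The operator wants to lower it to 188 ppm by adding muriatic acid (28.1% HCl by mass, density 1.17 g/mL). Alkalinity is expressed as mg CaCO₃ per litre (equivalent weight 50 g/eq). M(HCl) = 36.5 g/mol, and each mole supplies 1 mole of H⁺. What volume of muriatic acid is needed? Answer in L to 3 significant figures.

16.1 L

Alkalinity to neutralize: (246 − 188) = 58 mg/L as CaCO₃ × 125,000 L = 7250 g as CaCO₃.
Equivalents of H⁺ required: 7250 ÷ 50 g/eq = 145 eq = 145 mol HCl.
Mass of HCl: 145 × 36.5 = 5292 g.
Mass of 28.1% solution: 5292 / 0.281 = 18,830 g.
Volume: 18,830 g ÷ 1.17 g/mL = 16,100 mL.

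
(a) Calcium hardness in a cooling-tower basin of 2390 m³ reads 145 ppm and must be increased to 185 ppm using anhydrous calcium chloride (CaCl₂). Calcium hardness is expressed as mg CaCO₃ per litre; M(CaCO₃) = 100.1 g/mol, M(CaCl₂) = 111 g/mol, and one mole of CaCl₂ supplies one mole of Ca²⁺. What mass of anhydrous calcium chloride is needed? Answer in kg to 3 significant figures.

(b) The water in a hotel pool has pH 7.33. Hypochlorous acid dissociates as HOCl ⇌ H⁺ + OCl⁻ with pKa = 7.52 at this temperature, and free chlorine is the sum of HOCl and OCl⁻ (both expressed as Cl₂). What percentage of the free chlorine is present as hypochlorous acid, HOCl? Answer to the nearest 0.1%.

(a) Volume: 2390 m³ = 2,390,000 L.
(a) Hardness to add: (185 − 145) = 40 mg/L as CaCO₃ × 2,390,000 L = 95,600 g as CaCO₃.
(a) Moles of Ca²⁺ (1 mol Ca²⁺ ≡ 1 mol CaCO₃): 95,600 / 100.1 g/mol = 955 mol.
(a) Mass of CaCl₂: 955 × 111 = 106,000 g.

(b) [OCl⁻]/[HOCl] = 10^(pH − pKa) = 10^(7.33 − 7.52) = 10^-0.19 = 0.6457.
(b) Fraction as HOCl = 1 / (1 + 0.6457) = 0.6077.

(a) 106 kg; (b) 60.8%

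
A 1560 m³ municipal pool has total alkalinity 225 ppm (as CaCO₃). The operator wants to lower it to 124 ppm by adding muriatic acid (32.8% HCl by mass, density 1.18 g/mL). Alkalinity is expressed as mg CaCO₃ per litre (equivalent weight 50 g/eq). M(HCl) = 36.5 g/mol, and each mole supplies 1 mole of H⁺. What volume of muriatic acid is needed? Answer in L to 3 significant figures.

297 L

Volume: 1560 m³ = 1,560,000 L.
Alkalinity to neutralize: (225 − 124) = 101 mg/L as CaCO₃ × 1,560,000 L = 157,600 g as CaCO₃.
Equivalents of H⁺ required: 157,600 ÷ 50 g/eq = 3151 eq = 3151 mol HCl.
Mass of HCl: 3151 × 36.5 = 115,000 g.
Mass of 32.8% solution: 115,000 / 0.328 = 350,700 g.
Volume: 350,700 g ÷ 1.18 g/mL = 297,200 mL.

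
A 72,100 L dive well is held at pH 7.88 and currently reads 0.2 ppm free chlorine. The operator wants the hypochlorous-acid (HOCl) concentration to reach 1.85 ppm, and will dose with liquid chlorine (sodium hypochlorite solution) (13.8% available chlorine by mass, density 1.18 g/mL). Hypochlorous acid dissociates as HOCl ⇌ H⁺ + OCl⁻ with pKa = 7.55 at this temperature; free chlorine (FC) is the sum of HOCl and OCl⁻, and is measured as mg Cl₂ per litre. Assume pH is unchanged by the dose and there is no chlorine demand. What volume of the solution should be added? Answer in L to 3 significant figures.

2.48 L

[OCl⁻]/[HOCl] = 10^(pH − pKa) = 10^(7.88 − 7.55) = 2.138; fraction as HOCl = 1/(1 + 2.138) = 0.3187.
Free chlorine required for 1.85 ppm HOCl: 1.85 / 0.3187 = 5.805 ppm.
FC to add: 5.805 − 0.2 = 5.605 mg/L as Cl₂.
Cl₂ equivalent: 5.605 mg/L × 72,100 L = 404.1 g.
Product at 13.8% available Cl: 404.1 / 0.138 = 2929 g.
Volume: 2929 g ÷ 1.18 g/mL = 2482 mL.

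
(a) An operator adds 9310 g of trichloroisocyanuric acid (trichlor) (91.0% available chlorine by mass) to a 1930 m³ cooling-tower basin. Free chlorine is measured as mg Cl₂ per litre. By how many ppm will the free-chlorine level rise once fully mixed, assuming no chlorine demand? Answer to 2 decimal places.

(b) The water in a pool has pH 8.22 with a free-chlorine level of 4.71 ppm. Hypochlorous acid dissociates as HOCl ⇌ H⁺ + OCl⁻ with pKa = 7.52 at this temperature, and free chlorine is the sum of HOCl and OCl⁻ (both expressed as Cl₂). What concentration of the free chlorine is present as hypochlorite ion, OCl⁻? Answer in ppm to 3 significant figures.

(a) 4.39 ppm; (b) 3.93 ppm

(a) Volume: 1930 m³ = 1,930,000 L.
(a) Available chlorine delivered: 9310 g × 0.91 = 8472 g as Cl₂.
(a) Concentration rise: 8472 g / 1,930,000 L = 4.39 mg/L = 4.39 ppm.

(b) [OCl⁻]/[HOCl] = 10^(pH − pKa) = 10^(8.22 − 7.52) = 10^0.70 = 5.012.
(b) Fraction as HOCl = 1 / (1 + 5.012) = 0.1663.
(b) OCl⁻ = (1 − 0.1663) × 4.71 ppm = 3.927 ppm.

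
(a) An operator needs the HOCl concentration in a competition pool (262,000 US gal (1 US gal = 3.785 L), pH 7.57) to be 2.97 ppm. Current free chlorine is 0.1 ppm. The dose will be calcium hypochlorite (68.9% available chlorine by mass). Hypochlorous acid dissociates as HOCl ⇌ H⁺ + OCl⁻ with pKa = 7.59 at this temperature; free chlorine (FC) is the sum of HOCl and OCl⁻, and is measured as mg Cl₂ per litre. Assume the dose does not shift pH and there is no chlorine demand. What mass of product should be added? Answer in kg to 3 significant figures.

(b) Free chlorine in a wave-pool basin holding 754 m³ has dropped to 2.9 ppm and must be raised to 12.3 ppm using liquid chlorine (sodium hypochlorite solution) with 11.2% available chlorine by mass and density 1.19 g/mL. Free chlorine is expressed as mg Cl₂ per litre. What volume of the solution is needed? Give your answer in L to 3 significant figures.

(a) 8.21 kg; (b) 53.2 L

(a) Volume: 262,000 US gal × 3.785 L/gal = 991,670 L.
(a) [OCl⁻]/[HOCl] = 10^(pH − pKa) = 10^(7.57 − 7.59) = 0.955; fraction as HOCl = 1/(1 + 0.955) = 0.5115.
(a) Free chlorine required for 2.97 ppm HOCl: 2.97 / 0.5115 = 5.806 ppm.
(a) FC to add: 5.806 − 0.1 = 5.706 mg/L as Cl₂.
(a) Cl₂ equivalent: 5.706 mg/L × 991,670 L = 5659 g.
(a) Product at 68.9% available Cl: 5659 / 0.689 = 8213 g.

(b) Volume: 754 m³ = 754,000 L.
(b) Chlorine deficit: 12.3 − 2.9 = 9.4 ppm = 9.4 mg/L as Cl₂.
(b) Cl₂ equivalent needed: 9.4 mg/L × 754,000 L = 7,088,000 mg = 7088 g.
(b) Product at 11.2% available chlorine: 7088 / 0.112 = 63,280 g.
(b) Volume at density 1.19 g/mL: 63,280 g ÷ 1.19 g/mL = 53,180 mL.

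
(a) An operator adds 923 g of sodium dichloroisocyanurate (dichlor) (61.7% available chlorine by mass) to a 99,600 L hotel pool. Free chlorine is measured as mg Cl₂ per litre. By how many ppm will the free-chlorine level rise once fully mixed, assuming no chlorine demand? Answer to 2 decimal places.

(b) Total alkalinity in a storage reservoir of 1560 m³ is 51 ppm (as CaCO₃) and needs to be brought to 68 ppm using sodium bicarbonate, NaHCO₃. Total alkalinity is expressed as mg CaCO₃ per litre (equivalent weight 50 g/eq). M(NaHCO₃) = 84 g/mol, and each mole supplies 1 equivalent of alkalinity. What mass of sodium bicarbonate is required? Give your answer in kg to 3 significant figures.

(a) 5.72 ppm; (b) 44.6 kg

(a) Available chlorine delivered: 923 g × 0.617 = 569.5 g as Cl₂.
(a) Concentration rise: 569.5 g / 99,600 L = 5.718 mg/L = 5.72 ppm.

(b) Volume: 1560 m³ = 1,560,000 L.
(b) Alkalinity to add: (68 − 51) = 17 mg/L as CaCO₃ × 1,560,000 L = 26,520 g as CaCO₃.
(b) Equivalents: 26,520 g ÷ 50 g/eq = 530.4 eq.
(b) NaHCO₃ supplies 1 eq per mole → 530.4 mol.
(b) Mass: 530.4 mol × 84 g/mol = 44,550 g.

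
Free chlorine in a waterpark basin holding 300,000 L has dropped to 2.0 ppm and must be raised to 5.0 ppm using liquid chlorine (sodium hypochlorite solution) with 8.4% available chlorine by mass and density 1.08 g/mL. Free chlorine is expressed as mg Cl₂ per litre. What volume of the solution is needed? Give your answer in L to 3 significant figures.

9.92 L

Chlorine deficit: 5.0 − 2.0 = 3 ppm = 3 mg/L as Cl₂.
Cl₂ equivalent needed: 3 mg/L × 300,000 L = 900,000 mg = 900 g.
Product at 8.4% available chlorine: 900 / 0.084 = 10,710 g.
Volume at density 1.08 g/mL: 10,710 g ÷ 1.08 g/mL = 9921 mL.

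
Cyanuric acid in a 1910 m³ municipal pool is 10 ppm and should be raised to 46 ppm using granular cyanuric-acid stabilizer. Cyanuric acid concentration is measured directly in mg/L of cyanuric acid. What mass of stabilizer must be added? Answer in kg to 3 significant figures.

68.8 kg

Volume: 1910 m³ = 1,910,000 L.
CYA to add: (46 − 10) = 36 mg/L × 1,910,000 L = 68,760 g cyanuric acid.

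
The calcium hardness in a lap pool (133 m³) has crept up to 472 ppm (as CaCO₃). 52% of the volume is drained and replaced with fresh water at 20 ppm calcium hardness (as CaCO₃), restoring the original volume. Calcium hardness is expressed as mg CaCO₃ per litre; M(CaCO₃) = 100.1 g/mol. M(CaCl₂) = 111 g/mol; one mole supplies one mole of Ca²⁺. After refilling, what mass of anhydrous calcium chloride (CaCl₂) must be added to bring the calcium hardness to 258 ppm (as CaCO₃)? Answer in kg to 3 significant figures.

Volume: 133 m³ = 133,000 L.
After draining 52% and refilling: 472 × 0.48 + 20 × 0.52 = 236.96 ppm.
Deficit to target: 258 − 236.96 = 21.04 mg/L.
As CaCO₃: 21.04 mg/L × 133,000 L = 2798 g; ÷ 100.1 = 27.96 mol Ca²⁺.
Mass: 27.96 × 111 = 3103 g.

3.10 kg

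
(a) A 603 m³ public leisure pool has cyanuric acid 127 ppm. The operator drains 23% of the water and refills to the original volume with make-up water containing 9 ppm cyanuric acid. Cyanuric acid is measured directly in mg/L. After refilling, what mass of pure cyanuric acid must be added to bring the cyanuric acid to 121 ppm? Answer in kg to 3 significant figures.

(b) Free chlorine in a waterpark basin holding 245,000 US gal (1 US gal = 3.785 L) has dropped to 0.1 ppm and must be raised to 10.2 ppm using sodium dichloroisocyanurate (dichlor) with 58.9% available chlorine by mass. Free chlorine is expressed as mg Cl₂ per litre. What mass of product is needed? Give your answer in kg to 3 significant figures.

(a) 12.7 kg; (b) 15.9 kg

(a) Volume: 603 m³ = 603,000 L.
(a) After draining 23% and refilling: 127 × 0.77 + 9 × 0.23 = 99.86 ppm.
(a) Deficit to target: 121 − 99.86 = 21.14 mg/L.
(a) Mass: 21.14 mg/L × 603,000 L = 12,750 g cyanuric acid.

(b) Volume: 245,000 US gal × 3.785 L/gal = 927,325 L.
(b) Chlorine deficit: 10.2 − 0.1 = 10.1 ppm = 10.1 mg/L as Cl₂.
(b) Cl₂ equivalent needed: 10.1 mg/L × 927,325 L = 9,366,000 mg = 9366 g.
(b) Product at 58.9% available chlorine: 9366 / 0.589 = 15,900 g.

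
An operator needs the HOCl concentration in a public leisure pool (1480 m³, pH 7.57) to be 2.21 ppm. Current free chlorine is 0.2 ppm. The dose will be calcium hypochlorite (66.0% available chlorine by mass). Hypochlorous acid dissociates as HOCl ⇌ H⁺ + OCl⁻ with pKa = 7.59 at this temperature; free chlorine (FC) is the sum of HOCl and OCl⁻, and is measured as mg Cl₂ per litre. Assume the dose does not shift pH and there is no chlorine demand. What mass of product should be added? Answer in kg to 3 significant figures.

9.24 kg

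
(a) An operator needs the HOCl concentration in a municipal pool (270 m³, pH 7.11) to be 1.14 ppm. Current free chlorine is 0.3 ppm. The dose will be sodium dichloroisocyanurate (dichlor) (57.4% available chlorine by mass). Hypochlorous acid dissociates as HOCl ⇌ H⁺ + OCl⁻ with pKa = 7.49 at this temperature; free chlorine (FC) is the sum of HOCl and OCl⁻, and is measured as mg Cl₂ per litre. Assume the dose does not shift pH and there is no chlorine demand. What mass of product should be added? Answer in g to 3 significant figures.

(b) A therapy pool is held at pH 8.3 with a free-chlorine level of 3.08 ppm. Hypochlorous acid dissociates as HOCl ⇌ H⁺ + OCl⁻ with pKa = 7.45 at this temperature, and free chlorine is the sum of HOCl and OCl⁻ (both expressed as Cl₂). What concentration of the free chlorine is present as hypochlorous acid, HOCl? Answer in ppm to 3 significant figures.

(a) 619 g; (b) 0.381 ppm

(a) Volume: 270 m³ = 270,000 L.
(a) [OCl⁻]/[HOCl] = 10^(pH − pKa) = 10^(7.11 − 7.49) = 0.4169; fraction as HOCl = 1/(1 + 0.4169) = 0.7058.
(a) Free chlorine required for 1.14 ppm HOCl: 1.14 / 0.7058 = 1.615 ppm.
(a) FC to add: 1.615 − 0.3 = 1.315 mg/L as Cl₂.
(a) Cl₂ equivalent: 1.315 mg/L × 270,000 L = 355.1 g.
(a) Product at 57.4% available Cl: 355.1 / 0.574 = 618.7 g.

(b) [OCl⁻]/[HOCl] = 10^(pH − pKa) = 10^(8.3 − 7.45) = 10^0.85 = 7.079.
(b) Fraction as HOCl = 1 / (1 + 7.079) = 0.1238.
(b) HOCl = 0.1238 × 3.08 ppm = 0.3812 ppm.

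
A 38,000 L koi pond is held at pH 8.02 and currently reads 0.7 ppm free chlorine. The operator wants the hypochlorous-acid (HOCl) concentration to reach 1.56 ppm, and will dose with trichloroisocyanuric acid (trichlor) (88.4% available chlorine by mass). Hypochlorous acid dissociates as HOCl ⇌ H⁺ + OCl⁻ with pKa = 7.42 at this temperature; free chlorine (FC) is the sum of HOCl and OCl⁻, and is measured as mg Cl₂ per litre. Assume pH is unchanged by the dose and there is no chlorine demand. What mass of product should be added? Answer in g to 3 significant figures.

[OCl⁻]/[HOCl] = 10^(pH − pKa) = 10^(8.02 − 7.42) = 3.981; fraction as HOCl = 1/(1 + 3.981) = 0.2008.
Free chlorine required for 1.56 ppm HOCl: 1.56 / 0.2008 = 7.77 ppm.
FC to add: 7.77 − 0.7 = 7.07 mg/L as Cl₂.
Cl₂ equivalent: 7.07 mg/L × 38,000 L = 268.7 g.
Product at 88.4% available Cl: 268.7 / 0.884 = 303.9 g.

304 g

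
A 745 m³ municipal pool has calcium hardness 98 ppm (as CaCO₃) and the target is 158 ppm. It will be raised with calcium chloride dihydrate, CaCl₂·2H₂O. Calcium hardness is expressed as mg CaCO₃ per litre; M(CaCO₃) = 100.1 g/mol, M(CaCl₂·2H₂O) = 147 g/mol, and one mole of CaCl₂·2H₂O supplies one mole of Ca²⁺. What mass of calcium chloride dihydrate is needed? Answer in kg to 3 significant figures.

65.6 kg

Volume: 745 m³ = 745,000 L.
Hardness to add: (158 − 98) = 60 mg/L as CaCO₃ × 745,000 L = 44,700 g as CaCO₃.
Moles of Ca²⁺ (1 mol Ca²⁺ ≡ 1 mol CaCO₃): 44,700 / 100.1 g/mol = 446.6 mol.
Mass of CaCl₂·2H₂O: 446.6 × 147 = 65,640 g.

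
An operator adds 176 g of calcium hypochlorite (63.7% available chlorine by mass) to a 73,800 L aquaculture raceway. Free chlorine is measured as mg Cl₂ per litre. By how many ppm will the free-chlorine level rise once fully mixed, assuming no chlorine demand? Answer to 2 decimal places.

Available chlorine delivered: 176 g × 0.637 = 112.1 g as Cl₂.
Concentration rise: 112.1 g / 73,800 L = 1.519 mg/L = 1.52 ppm.

1.52 ppm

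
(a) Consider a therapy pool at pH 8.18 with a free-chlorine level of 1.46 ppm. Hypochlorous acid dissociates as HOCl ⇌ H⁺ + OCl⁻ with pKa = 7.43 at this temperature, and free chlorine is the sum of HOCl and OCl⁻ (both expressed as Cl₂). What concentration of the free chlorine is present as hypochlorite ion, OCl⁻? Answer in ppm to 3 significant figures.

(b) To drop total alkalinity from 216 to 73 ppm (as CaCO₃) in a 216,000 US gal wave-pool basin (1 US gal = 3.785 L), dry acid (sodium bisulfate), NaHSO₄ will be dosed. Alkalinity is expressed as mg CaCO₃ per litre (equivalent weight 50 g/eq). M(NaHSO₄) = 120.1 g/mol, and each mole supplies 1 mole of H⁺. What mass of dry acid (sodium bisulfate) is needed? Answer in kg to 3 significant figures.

(a) [OCl⁻]/[HOCl] = 10^(pH − pKa) = 10^(8.18 − 7.43) = 10^0.75 = 5.623.
(a) Fraction as HOCl = 1 / (1 + 5.623) = 0.151.
(a) OCl⁻ = (1 − 0.151) × 1.46 ppm = 1.24 ppm.

(b) Volume: 216,000 US gal × 3.785 L/gal = 817,560 L.
(b) Alkalinity to neutralize: (216 − 73) = 143 mg/L as CaCO₃ × 817,560 L = 116,900 g as CaCO₃.
(b) Equivalents of H⁺ required: 116,900 ÷ 50 g/eq = 2338 eq = 2338 mol NaHSO₄.
(b) Mass of NaHSO₄: 2338 × 120.1 = 280,800 g.

(a) 1.24 ppm; (b) 281 kg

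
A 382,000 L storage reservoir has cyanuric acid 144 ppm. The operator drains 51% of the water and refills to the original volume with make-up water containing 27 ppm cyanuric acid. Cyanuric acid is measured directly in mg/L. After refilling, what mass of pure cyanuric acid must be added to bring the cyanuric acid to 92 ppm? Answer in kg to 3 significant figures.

After draining 51% and refilling: 144 × 0.49 + 27 × 0.51 = 84.33 ppm.
Deficit to target: 92 − 84.33 = 7.67 mg/L.
Mass: 7.67 mg/L × 382,000 L = 2930 g cyanuric acid.

2.93 kg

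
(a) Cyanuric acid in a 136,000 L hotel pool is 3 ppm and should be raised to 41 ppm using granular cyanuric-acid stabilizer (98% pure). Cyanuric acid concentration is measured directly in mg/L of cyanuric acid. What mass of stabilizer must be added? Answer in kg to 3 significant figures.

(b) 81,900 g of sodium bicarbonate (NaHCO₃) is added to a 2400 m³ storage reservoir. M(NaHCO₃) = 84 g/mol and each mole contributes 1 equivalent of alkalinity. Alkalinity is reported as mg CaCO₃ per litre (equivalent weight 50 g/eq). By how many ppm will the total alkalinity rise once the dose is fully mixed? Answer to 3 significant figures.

(a) CYA to add: (41 − 3) = 38 mg/L × 136,000 L = 5168 g cyanuric acid.
(a) At 98% purity: 5168 / 0.98 = 5273 g product.

(b) Volume: 2400 m³ = 2,400,000 L.
(b) Moles of NaHCO₃: 81,900 g ÷ 84 g/mol = 975 mol → 975 eq of alkalinity.
(b) As CaCO₃: 975 eq × 50 g/eq = 48,750 g.
(b) Rise: 48,750 g / 2,400,000 L × 1000 = 20.31 mg/L.

(a) 5.27 kg; (b) 20.3 ppm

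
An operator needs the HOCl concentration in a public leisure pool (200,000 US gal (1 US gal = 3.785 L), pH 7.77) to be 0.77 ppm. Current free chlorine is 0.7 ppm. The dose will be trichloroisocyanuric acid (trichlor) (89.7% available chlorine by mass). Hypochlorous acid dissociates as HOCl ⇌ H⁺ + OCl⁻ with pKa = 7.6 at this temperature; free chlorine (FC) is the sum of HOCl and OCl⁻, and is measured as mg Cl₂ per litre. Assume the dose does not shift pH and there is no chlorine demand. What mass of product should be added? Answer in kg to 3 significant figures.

Volume: 200,000 US gal × 3.785 L/gal = 757,000 L.
[OCl⁻]/[HOCl] = 10^(pH − pKa) = 10^(7.77 − 7.6) = 1.479; fraction as HOCl = 1/(1 + 1.479) = 0.4034.
Free chlorine required for 0.77 ppm HOCl: 0.77 / 0.4034 = 1.909 ppm.
FC to add: 1.909 − 0.7 = 1.209 mg/L as Cl₂.
Cl₂ equivalent: 1.209 mg/L × 757,000 L = 915.1 g.
Product at 89.7% available Cl: 915.1 / 0.897 = 1020 g.

1.02 kg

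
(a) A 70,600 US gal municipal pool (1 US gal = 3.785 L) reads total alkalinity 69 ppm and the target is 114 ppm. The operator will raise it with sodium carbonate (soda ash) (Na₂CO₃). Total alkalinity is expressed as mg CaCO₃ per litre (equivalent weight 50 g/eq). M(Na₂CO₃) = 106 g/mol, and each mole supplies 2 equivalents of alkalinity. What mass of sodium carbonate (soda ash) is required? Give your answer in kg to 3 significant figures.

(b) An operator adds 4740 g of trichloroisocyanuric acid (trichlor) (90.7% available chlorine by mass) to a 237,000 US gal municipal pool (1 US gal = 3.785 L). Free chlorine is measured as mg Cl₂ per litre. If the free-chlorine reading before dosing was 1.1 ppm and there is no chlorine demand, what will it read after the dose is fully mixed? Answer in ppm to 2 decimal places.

(a) Volume: 70,600 US gal × 3.785 L/gal = 267,221 L.
(a) Alkalinity to add: (114 − 69) = 45 mg/L as CaCO₃ × 267,221 L = 12,020 g as CaCO₃.
(a) Equivalents: 12,020 g ÷ 50 g/eq = 240.5 eq.
(a) Each mole of Na₂CO₃ supplies 2 eq, so 240.5 / 2 = 120.2 mol.
(a) Mass: 120.2 mol × 106 g/mol = 12,750 g.

(b) Volume: 237,000 US gal × 3.785 L/gal = 897,045 L.
(b) Available chlorine delivered: 4740 g × 0.907 = 4299 g as Cl₂.
(b) Concentration rise: 4299 g / 897,045 L = 4.793 mg/L = 4.79 ppm.
(b) Final FC: 1.1 + 4.79 = 5.89 ppm.

(a) 12.7 kg; (b) 5.89 ppm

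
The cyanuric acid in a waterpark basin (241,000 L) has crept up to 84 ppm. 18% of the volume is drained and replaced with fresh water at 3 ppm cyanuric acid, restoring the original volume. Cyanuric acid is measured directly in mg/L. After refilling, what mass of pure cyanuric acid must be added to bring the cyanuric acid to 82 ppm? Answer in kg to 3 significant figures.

3.03 kg

After draining 18% and refilling: 84 × 0.82 + 3 × 0.18 = 69.42 ppm.
Deficit to target: 82 − 69.42 = 12.58 mg/L.
Mass: 12.58 mg/L × 241,000 L = 3032 g cyanuric acid.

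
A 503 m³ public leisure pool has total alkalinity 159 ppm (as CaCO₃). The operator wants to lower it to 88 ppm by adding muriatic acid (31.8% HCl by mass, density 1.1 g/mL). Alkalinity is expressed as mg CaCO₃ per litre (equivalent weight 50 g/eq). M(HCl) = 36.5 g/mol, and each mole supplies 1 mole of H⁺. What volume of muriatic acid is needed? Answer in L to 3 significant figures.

74.5 L

Volume: 503 m³ = 503,000 L.
Alkalinity to neutralize: (159 − 88) = 71 mg/L as CaCO₃ × 503,000 L = 35,710 g as CaCO₃.
Equivalents of H⁺ required: 35,710 ÷ 50 g/eq = 714.3 eq = 714.3 mol HCl.
Mass of HCl: 714.3 × 36.5 = 26,070 g.
Mass of 31.8% solution: 26,070 / 0.318 = 81,980 g.
Volume: 81,980 g ÷ 1.1 g/mL = 74,530 mL.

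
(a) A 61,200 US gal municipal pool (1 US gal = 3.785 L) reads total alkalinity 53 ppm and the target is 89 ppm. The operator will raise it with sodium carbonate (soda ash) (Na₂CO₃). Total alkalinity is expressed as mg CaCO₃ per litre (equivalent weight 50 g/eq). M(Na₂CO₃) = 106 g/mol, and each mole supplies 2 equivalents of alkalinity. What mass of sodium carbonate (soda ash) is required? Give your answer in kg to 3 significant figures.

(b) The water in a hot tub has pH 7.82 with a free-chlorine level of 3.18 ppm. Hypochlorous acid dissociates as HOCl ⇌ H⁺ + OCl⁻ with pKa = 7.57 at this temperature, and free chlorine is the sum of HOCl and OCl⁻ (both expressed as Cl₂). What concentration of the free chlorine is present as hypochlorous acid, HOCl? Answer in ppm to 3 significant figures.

(a) 8.84 kg; (b) 1.14 ppm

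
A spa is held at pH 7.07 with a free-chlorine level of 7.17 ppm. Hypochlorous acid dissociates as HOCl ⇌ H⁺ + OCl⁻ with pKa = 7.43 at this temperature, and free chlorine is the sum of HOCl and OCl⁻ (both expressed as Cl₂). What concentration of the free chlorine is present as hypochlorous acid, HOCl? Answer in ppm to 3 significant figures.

4.99 ppm

[OCl⁻]/[HOCl] = 10^(pH − pKa) = 10^(7.07 − 7.43) = 10^-0.36 = 0.4365.
Fraction as HOCl = 1 / (1 + 0.4365) = 0.6961.
HOCl = 0.6961 × 7.17 ppm = 4.991 ppm.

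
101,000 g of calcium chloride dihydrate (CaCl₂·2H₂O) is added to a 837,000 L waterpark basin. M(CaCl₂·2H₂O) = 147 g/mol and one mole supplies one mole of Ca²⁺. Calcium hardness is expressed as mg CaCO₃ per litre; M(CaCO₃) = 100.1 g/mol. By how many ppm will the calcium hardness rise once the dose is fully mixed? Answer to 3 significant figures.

Moles of Ca²⁺: 101,000 g ÷ 147 g/mol = 687.1 mol.
As CaCO₃: 687.1 mol × 100.1 g/mol = 68,780 g.
Rise: 68,780 g / 837,000 L × 1000 = 82.17 mg/L.

82.2 ppm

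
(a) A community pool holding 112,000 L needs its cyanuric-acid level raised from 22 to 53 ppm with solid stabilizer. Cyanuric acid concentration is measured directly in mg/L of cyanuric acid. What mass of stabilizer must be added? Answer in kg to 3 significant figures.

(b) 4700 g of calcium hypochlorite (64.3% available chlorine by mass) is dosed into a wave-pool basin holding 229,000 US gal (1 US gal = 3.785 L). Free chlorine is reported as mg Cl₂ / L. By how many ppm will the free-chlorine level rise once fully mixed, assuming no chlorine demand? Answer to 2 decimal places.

(a) 3.47 kg; (b) 3.49 ppm

(a) CYA to add: (53 − 22) = 31 mg/L × 112,000 L = 3472 g cyanuric acid.

(b) Volume: 229,000 US gal × 3.785 L/gal = 866,765 L.
(b) Available chlorine delivered: 4700 g × 0.643 = 3022 g as Cl₂.
(b) Concentration rise: 3022 g / 866,765 L = 3.487 mg/L = 3.49 ppm.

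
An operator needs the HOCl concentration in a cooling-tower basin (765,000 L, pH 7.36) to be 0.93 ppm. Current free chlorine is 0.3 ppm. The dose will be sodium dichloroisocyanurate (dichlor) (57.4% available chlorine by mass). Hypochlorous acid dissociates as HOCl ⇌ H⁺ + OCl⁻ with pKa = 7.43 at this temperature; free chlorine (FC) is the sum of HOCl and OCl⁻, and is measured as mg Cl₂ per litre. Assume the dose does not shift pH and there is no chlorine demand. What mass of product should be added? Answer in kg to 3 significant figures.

[OCl⁻]/[HOCl] = 10^(pH − pKa) = 10^(7.36 − 7.43) = 0.8511; fraction as HOCl = 1/(1 + 0.8511) = 0.5402.
Free chlorine required for 0.93 ppm HOCl: 0.93 / 0.5402 = 1.722 ppm.
FC to add: 1.722 − 0.3 = 1.422 mg/L as Cl₂.
Cl₂ equivalent: 1.422 mg/L × 765,000 L = 1087 g.
Product at 57.4% available Cl: 1087 / 0.574 = 1895 g.

1.89 kg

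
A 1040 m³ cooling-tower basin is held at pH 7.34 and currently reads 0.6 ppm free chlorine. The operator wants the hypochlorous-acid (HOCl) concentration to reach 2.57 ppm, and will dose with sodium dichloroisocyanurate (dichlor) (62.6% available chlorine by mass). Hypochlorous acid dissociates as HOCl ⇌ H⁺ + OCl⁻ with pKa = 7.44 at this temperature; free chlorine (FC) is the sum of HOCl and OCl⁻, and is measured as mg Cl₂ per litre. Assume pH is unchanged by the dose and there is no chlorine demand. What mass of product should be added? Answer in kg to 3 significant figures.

Volume: 1040 m³ = 1,040,000 L.
[OCl⁻]/[HOCl] = 10^(pH − pKa) = 10^(7.34 − 7.44) = 0.7943; fraction as HOCl = 1/(1 + 0.7943) = 0.5573.
Free chlorine required for 2.57 ppm HOCl: 2.57 / 0.5573 = 4.611 ppm.
FC to add: 4.611 − 0.6 = 4.011 mg/L as Cl₂.
Cl₂ equivalent: 4.011 mg/L × 1,040,000 L = 4172 g.
Product at 62.6% available Cl: 4172 / 0.626 = 6664 g.

6.66 kg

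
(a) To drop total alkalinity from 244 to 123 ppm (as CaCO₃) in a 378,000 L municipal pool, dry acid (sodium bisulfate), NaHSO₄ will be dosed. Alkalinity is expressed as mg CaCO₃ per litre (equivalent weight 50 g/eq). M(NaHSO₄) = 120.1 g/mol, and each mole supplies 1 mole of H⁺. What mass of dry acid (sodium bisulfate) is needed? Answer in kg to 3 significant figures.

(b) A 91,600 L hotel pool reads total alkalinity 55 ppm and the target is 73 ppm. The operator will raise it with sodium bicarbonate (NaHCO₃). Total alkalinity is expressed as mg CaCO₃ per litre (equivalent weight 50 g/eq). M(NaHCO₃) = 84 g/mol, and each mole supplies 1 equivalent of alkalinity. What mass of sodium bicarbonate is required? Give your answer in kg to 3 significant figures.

(a) 110 kg; (b) 2.77 kg

(a) Alkalinity to neutralize: (244 − 123) = 121 mg/L as CaCO₃ × 378,000 L = 45,740 g as CaCO₃.
(a) Equivalents of H⁺ required: 45,740 ÷ 50 g/eq = 914.8 eq = 914.8 mol NaHSO₄.
(a) Mass of NaHSO₄: 914.8 × 120.1 = 109,900 g.

(b) Alkalinity to add: (73 − 55) = 18 mg/L as CaCO₃ × 91,600 L = 1649 g as CaCO₃.
(b) Equivalents: 1649 g ÷ 50 g/eq = 32.98 eq.
(b) NaHCO₃ supplies 1 eq per mole → 32.98 mol.
(b) Mass: 32.98 mol × 84 g/mol = 2770 g.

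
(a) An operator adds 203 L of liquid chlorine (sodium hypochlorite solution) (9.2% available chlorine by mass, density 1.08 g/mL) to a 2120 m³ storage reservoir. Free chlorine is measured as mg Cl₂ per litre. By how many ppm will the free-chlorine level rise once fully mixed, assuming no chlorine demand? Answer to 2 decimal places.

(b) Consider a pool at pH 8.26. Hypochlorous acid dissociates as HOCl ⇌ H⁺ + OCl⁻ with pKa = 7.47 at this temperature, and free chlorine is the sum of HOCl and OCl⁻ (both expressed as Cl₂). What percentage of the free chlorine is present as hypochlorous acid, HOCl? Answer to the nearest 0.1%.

(a) Volume: 2120 m³ = 2,120,000 L.
(a) Mass of solution: 203 L × 1000 mL/L × 1.08 g/mL = 219,200 g.
(a) Available chlorine delivered: 219,200 g × 0.092 = 20,170 g as Cl₂.
(a) Concentration rise: 20,170 g / 2,120,000 L = 9.514 mg/L = 9.51 ppm.

(b) [OCl⁻]/[HOCl] = 10^(pH − pKa) = 10^(8.26 − 7.47) = 10^0.79 = 6.166.
(b) Fraction as HOCl = 1 / (1 + 6.166) = 0.1395.

(a) 9.51 ppm; (b) 14.0%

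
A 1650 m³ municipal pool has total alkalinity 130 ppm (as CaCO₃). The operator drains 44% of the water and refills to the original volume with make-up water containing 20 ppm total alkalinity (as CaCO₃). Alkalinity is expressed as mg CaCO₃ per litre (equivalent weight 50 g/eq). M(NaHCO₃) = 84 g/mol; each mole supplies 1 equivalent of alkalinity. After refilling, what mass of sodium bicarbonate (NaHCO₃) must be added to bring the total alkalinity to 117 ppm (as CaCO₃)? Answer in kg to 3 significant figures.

98.1 kg

Volume: 1650 m³ = 1,650,000 L.
After draining 44% and refilling: 130 × 0.56 + 20 × 0.44 = 81.6 ppm.
Deficit to target: 117 − 81.6 = 35.4 mg/L.
As CaCO₃: 35.4 mg/L × 1,650,000 L = 58,410 g; ÷ 50 g/eq ÷ 1 = 1168 mol NaHCO₃.
Mass: 1168 × 84 = 98,130 g.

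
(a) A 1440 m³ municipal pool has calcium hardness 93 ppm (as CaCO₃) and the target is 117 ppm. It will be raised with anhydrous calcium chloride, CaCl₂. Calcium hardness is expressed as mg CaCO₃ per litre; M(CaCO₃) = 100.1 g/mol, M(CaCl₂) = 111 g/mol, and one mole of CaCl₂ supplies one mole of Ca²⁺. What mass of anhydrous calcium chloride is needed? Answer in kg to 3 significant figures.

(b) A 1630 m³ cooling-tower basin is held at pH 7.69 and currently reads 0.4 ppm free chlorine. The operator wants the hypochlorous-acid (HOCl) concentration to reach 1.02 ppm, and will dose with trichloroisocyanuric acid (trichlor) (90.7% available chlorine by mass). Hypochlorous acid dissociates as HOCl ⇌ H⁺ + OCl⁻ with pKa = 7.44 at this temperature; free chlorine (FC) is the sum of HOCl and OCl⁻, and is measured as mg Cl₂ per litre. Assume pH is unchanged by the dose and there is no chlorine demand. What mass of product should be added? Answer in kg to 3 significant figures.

(a) Volume: 1440 m³ = 1,440,000 L.
(a) Hardness to add: (117 − 93) = 24 mg/L as CaCO₃ × 1,440,000 L = 34,560 g as CaCO₃.
(a) Moles of Ca²⁺ (1 mol Ca²⁺ ≡ 1 mol CaCO₃): 34,560 / 100.1 g/mol = 345.3 mol.
(a) Mass of CaCl₂: 345.3 × 111 = 38,320 g.

(b) Volume: 1630 m³ = 1,630,000 L.
(b) [OCl⁻]/[HOCl] = 10^(pH − pKa) = 10^(7.69 − 7.44) = 1.778; fraction as HOCl = 1/(1 + 1.778) = 0.3599.
(b) Free chlorine required for 1.02 ppm HOCl: 1.02 / 0.3599 = 2.834 ppm.
(b) FC to add: 2.834 − 0.4 = 2.434 mg/L as Cl₂.
(b) Cl₂ equivalent: 2.434 mg/L × 1,630,000 L = 3967 g.
(b) Product at 90.7% available Cl: 3967 / 0.907 = 4374 g.

(a) 38.3 kg; (b) 4.37 kg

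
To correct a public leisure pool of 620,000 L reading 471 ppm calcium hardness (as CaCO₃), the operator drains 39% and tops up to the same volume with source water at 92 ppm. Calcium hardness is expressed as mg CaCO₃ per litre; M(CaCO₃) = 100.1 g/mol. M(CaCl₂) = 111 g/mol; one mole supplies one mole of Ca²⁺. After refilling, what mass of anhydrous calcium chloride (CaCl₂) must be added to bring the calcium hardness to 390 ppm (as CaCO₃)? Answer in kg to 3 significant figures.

After draining 39% and refilling: 471 × 0.61 + 92 × 0.39 = 323.19 ppm.
Deficit to target: 390 − 323.19 = 66.81 mg/L.
As CaCO₃: 66.81 mg/L × 620,000 L = 41,420 g; ÷ 100.1 = 413.8 mol Ca²⁺.
Mass: 413.8 × 111 = 45,930 g.

45.9 kg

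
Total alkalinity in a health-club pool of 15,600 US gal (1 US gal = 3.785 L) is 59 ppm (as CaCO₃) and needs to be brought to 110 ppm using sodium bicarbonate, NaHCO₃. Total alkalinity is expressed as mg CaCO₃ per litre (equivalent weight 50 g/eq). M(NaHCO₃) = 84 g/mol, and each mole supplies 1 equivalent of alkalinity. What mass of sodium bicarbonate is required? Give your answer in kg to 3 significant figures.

5.06 kg

Volume: 15,600 US gal × 3.785 L/gal = 59,046 L.
Alkalinity to add: (110 − 59) = 51 mg/L as CaCO₃ × 59,046 L = 3011 g as CaCO₃.
Equivalents: 3011 g ÷ 50 g/eq = 60.23 eq.
NaHCO₃ supplies 1 eq per mole → 60.23 mol.
Mass: 60.23 mol × 84 g/mol = 5059 g.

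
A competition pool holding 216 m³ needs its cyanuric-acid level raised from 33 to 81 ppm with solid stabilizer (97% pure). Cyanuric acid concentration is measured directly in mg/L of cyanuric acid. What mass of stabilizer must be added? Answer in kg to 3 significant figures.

10.7 kg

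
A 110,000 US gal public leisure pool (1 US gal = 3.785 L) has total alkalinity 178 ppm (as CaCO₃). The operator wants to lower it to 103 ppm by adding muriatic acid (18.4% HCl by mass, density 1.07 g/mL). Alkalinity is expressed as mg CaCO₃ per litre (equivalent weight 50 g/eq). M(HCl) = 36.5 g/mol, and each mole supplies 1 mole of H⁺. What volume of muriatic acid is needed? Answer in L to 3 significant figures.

Volume: 110,000 US gal × 3.785 L/gal = 416,350 L.
Alkalinity to neutralize: (178 − 103) = 75 mg/L as CaCO₃ × 416,350 L = 31,230 g as CaCO₃.
Equivalents of H⁺ required: 31,230 ÷ 50 g/eq = 624.5 eq = 624.5 mol HCl.
Mass of HCl: 624.5 × 36.5 = 22,800 g.
Mass of 18.4% solution: 22,800 / 0.184 = 123,900 g.
Volume: 123,900 g ÷ 1.07 g/mL = 115,800 mL.

116 L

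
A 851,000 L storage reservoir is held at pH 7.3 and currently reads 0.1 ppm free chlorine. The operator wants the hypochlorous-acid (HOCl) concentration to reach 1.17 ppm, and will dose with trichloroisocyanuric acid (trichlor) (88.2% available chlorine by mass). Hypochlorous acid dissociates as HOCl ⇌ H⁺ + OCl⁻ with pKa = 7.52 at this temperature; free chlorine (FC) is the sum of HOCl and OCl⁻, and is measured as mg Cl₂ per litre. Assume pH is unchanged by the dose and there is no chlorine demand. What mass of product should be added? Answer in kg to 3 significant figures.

[OCl⁻]/[HOCl] = 10^(pH − pKa) = 10^(7.3 − 7.52) = 0.6026; fraction as HOCl = 1/(1 + 0.6026) = 0.624.
Free chlorine required for 1.17 ppm HOCl: 1.17 / 0.624 = 1.875 ppm.
FC to add: 1.875 − 0.1 = 1.775 mg/L as Cl₂.
Cl₂ equivalent: 1.775 mg/L × 851,000 L = 1511 g.
Product at 88.2% available Cl: 1511 / 0.882 = 1713 g.

1.71 kg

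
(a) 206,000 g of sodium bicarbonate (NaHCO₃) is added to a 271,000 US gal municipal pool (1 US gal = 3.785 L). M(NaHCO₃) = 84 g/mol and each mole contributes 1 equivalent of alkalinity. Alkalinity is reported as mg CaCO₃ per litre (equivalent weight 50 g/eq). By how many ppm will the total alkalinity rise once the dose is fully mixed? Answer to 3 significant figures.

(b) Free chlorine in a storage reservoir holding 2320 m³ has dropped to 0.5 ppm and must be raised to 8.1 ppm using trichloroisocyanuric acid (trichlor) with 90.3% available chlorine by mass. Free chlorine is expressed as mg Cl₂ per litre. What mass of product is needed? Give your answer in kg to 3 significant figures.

(a) 120 ppm; (b) 19.5 kg

(a) Volume: 271,000 US gal × 3.785 L/gal = 1,025,735 L.
(a) Moles of NaHCO₃: 206,000 g ÷ 84 g/mol = 2452 mol → 2452 eq of alkalinity.
(a) As CaCO₃: 2452 eq × 50 g/eq = 122,600 g.
(a) Rise: 122,600 g / 1,025,735 L × 1000 = 119.5 mg/L.

(b) Volume: 2320 m³ = 2,320,000 L.
(b) Chlorine deficit: 8.1 − 0.5 = 7.6 ppm = 7.6 mg/L as Cl₂.
(b) Cl₂ equivalent needed: 7.6 mg/L × 2,320,000 L = 17,630,000 mg = 17,630 g.
(b) Product at 90.3% available chlorine: 17,630 / 0.903 = 19,530 g.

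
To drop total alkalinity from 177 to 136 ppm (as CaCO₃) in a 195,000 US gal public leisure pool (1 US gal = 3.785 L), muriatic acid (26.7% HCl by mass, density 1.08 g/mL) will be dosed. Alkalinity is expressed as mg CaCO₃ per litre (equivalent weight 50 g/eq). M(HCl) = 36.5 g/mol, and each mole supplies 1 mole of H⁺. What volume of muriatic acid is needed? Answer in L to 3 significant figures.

76.6 L

Volume: 195,000 US gal × 3.785 L/gal = 738,075 L.
Alkalinity to neutralize: (177 − 136) = 41 mg/L as CaCO₃ × 738,075 L = 30,260 g as CaCO₃.
Equivalents of H⁺ required: 30,260 ÷ 50 g/eq = 605.2 eq = 605.2 mol HCl.
Mass of HCl: 605.2 × 36.5 = 22,090 g.
Mass of 26.7% solution: 22,090 / 0.267 = 82,740 g.
Volume: 82,740 g ÷ 1.08 g/mL = 76,610 mL.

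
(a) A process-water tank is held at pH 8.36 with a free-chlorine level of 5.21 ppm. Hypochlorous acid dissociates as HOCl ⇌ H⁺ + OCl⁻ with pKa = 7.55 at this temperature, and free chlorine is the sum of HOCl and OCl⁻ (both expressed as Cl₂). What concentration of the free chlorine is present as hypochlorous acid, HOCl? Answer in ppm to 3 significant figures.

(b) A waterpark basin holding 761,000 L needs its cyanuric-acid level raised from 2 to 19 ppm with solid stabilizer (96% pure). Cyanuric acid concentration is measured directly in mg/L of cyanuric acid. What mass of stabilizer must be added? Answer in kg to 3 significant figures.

(a) 0.699 ppm; (b) 13.5 kg

(a) [OCl⁻]/[HOCl] = 10^(pH − pKa) = 10^(8.36 − 7.55) = 10^0.81 = 6.457.
(a) Fraction as HOCl = 1 / (1 + 6.457) = 0.1341.
(a) HOCl = 0.1341 × 5.21 ppm = 0.6987 ppm.

(b) CYA to add: (19 − 2) = 17 mg/L × 761,000 L = 12,940 g cyanuric acid.
(b) At 96% purity: 12,940 / 0.96 = 13,480 g product.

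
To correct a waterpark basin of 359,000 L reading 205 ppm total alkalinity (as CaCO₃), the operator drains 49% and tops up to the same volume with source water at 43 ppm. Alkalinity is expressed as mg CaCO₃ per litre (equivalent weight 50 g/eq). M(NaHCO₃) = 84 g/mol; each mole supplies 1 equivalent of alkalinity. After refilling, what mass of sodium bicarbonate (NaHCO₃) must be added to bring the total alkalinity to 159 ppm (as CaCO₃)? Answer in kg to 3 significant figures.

20.1 kg

After draining 49% and refilling: 205 × 0.51 + 43 × 0.49 = 125.62 ppm.
Deficit to target: 159 − 125.62 = 33.38 mg/L.
As CaCO₃: 33.38 mg/L × 359,000 L = 11,980 g; ÷ 50 g/eq ÷ 1 = 239.7 mol NaHCO₃.
Mass: 239.7 × 84 = 20,130 g.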